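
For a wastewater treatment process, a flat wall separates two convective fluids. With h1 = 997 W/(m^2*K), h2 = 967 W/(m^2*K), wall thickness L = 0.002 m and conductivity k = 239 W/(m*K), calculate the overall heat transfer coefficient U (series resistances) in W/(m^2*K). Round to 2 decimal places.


1/U = 1/h1 + L/k + 1/h2
1/U = 1/997 + 0.002/239 + 1/967
1/U = 0.001003009 + 8.3682e-06 + 0.0010341262
1/U = 0.0020455034
U = 488.88 W/(m^2*K)


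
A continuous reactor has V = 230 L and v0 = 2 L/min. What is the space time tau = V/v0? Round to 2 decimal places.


tau = V / v0
tau = 230 / 2
tau = 115.00 min


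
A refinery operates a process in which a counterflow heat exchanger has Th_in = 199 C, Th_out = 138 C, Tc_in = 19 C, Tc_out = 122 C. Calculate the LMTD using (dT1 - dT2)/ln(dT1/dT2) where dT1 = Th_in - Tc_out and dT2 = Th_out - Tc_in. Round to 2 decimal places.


dT1 = Th_in - Tc_out = 199 - 122 = 77
dT2 = Th_out - Tc_in = 138 - 19 = 119
LMTD = (dT1 - dT2) / ln(dT1/dT2)
LMTD = (77 - 119) / ln(77/119)
LMTD = 96.48 K


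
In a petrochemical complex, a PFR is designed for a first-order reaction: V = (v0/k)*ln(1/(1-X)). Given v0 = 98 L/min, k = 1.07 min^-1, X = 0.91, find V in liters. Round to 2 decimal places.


V = (v0/k) * ln(1/(1-X))
V = (98/1.07) * ln(1/(1-0.91))
V = 91.588785 * ln(11.111111)
V = 91.588785 * 2.407946
V = 220.54 L


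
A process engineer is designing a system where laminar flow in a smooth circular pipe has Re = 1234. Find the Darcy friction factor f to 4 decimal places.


f = 64 / Re
f = 64 / 1234
f = 0.0519


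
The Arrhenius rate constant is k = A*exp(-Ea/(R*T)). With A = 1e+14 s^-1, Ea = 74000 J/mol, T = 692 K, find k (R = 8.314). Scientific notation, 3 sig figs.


k = A * exp(-Ea/(R*T))
k = 1e+14 * exp(-74000 / (8.314 * 692))
k = 1e+14 * exp(-12.86221)
k = 2.59e+08


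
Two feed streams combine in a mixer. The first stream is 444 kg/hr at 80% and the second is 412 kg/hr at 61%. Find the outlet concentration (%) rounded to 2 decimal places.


Mass balance on solute: F1*x1 + F2*x2 = F3*x3
F3 = F1 + F2 = 444 + 412 = 856 kg/hr
x3 = (F1*x1 + F2*x2)/F3
x3 = (444*0.8 + 412*0.61) / 856
x3 = 70.86%


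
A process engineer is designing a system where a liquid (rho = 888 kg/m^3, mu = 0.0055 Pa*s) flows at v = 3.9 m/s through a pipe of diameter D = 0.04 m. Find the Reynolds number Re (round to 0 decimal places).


Re = rho * v * D / mu
Re = 888 * 3.9 * 0.04 / 0.0055
Re = 138.528 / 0.0055
Re = 25187


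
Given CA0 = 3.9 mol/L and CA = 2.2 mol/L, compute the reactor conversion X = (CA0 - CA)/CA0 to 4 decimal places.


X = (CA0 - CA) / CA0
X = (3.9 - 2.2) / 3.9
X = 1.7 / 3.9
X = 0.4359


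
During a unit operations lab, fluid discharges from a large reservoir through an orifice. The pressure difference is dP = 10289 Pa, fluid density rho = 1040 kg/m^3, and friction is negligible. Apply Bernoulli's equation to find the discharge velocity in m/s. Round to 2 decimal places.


v = sqrt(2*dP/rho)
v = sqrt(2*10289/1040)
v = sqrt(19.786538)
v = 4.45 m/s


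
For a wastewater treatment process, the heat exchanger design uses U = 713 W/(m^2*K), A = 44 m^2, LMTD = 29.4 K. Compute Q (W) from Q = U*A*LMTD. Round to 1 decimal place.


Q = U * A * LMTD
Q = 713 * 44 * 29.4
Q = 922336.8 W


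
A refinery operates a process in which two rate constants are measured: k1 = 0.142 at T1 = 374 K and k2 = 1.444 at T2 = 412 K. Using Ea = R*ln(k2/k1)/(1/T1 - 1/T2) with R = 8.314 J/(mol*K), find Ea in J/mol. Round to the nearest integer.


Ea = R * ln(k2/k1) / (1/T1 - 1/T2)
ln(k2/k1) = ln(1.444/0.142) = 2.3193453
1/T1 - 1/T2 = 1/374 - 1/412 = 0.000246612325
Ea = 8.314 * 2.3193453 / 0.000246612325
Ea = 78192 J/mol


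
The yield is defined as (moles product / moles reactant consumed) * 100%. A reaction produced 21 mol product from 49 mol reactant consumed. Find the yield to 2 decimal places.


Yield = (moles product / moles consumed) * 100%
Yield = (21 / 49) * 100
Yield = 0.4286 * 100
Yield = 42.86%


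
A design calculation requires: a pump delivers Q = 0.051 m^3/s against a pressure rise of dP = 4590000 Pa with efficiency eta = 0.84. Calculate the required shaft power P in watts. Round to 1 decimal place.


P = Q * dP / eta
P = 0.051 * 4590000 / 0.84
P = 234090.0 / 0.84
P = 278678.6 W


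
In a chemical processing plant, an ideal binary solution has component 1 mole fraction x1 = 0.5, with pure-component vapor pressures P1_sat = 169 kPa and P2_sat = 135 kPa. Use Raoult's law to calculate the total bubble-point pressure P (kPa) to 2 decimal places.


P = x1*P1_sat + x2*P2_sat
x2 = 1 - x1 = 1 - 0.5 = 0.5
P = 0.5*169 + 0.5*135
P = 84.5 + 67.5
P = 152.00 kPa


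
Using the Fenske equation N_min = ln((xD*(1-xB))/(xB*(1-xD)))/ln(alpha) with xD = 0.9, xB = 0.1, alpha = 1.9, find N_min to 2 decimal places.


N_min = ln((xD*(1-xB))/(xB*(1-xD))) / ln(alpha)
Numerator inside ln: 0.81 / 0.01 = 81.0
ln(81.0) = 4.394449
ln(alpha) = ln(1.9) = 0.641854
N_min = 4.394449 / 0.641854 = 6.85


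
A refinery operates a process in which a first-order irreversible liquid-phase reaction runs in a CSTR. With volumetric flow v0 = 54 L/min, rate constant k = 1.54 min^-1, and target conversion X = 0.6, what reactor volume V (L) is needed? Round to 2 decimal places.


V = v0 * X / (k * (1 - X))
V = 54 * 0.6 / (1.54 * (1 - 0.6))
V = 32.4 / (1.54 * 0.4)
V = 32.4 / 0.616
V = 52.60 L


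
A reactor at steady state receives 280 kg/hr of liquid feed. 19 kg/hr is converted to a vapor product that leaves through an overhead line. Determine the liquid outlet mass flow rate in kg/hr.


Steady-state mass balance on the main outlet: F_out = F_in - F_removed
F_out = 280 - 19
F_out = 261 kg/hr


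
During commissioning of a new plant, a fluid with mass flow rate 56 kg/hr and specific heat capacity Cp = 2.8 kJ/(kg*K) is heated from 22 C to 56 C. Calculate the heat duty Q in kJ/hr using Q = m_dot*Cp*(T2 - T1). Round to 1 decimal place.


Q = m_dot * Cp * (T2 - T1)
Q = 56 * 2.8 * (56 - 22)
Q = 56 * 2.8 * 34
Q = 5331.2 kJ/hr


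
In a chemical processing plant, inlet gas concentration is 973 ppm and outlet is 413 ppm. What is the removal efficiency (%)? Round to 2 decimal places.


Efficiency = (G_in - G_out) / G_in * 100%
Efficiency = (973 - 413) / 973 * 100
Efficiency = 560 / 973 * 100
Efficiency = 57.55%


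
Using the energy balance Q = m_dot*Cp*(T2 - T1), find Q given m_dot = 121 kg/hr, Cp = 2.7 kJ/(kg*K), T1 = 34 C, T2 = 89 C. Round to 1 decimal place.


Q = m_dot * Cp * (T2 - T1)
Q = 121 * 2.7 * (89 - 34)
Q = 121 * 2.7 * 55
Q = 17968.5 kJ/hr


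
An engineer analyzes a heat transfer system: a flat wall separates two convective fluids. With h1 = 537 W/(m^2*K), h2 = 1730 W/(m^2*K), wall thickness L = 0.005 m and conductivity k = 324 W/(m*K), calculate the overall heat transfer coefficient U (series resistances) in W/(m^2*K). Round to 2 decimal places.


1/U = 1/h1 + L/k + 1/h2
1/U = 1/537 + 0.005/324 + 1/1730
1/U = 0.0018621974 + 1.54321e-05 + 0.0005780347
1/U = 0.0024556642
U = 407.22 W/(m^2*K)


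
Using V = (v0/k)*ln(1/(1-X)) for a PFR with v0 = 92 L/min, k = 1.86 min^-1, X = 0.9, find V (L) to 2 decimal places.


V = (v0/k) * ln(1/(1-X))
V = (92/1.86) * ln(1/(1-0.9))
V = 49.462366 * ln(10.0)
V = 49.462366 * 2.302585
V = 113.89 L


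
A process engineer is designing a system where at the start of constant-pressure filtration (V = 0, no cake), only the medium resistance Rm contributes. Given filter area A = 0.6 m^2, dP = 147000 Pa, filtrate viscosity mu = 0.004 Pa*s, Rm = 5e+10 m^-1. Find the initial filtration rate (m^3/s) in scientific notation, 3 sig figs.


rate = A * dP / (mu * Rm)
rate = 0.6 * 147000 / (0.004 * 5e+10)
rate = 88200.0 / 2.000e+08
rate = 4.41e-04 m^3/s


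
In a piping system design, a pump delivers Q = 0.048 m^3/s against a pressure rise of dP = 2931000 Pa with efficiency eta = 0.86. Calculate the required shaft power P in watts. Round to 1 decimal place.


P = Q * dP / eta
P = 0.048 * 2931000 / 0.86
P = 140688.0 / 0.86
P = 163590.7 W


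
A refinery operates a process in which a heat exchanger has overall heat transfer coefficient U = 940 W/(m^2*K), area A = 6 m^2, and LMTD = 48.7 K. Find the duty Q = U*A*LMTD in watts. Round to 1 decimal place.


Q = U * A * LMTD
Q = 940 * 6 * 48.7
Q = 274668.0 W


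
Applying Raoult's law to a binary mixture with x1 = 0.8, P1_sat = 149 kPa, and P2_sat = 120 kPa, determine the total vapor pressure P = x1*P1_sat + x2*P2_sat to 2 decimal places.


P = x1*P1_sat + x2*P2_sat
x2 = 1 - x1 = 1 - 0.8 = 0.2
P = 0.8*149 + 0.2*120
P = 119.2 + 24.0
P = 143.20 kPa


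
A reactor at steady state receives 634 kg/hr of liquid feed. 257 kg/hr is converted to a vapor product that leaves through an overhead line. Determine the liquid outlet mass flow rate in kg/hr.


Steady-state mass balance on the main outlet: F_out = F_in - F_removed
F_out = 634 - 257
F_out = 377 kg/hr


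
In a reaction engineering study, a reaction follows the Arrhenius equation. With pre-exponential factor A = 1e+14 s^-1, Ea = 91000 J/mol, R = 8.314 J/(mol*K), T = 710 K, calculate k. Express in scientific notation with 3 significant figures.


k = A * exp(-Ea/(R*T))
k = 1e+14 * exp(-91000 / (8.314 * 710))
k = 1e+14 * exp(-15.416047)
k = 2.02e+07


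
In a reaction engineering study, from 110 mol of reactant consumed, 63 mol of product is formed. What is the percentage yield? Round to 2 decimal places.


Yield = (moles product / moles consumed) * 100%
Yield = (63 / 110) * 100
Yield = 0.5727 * 100
Yield = 57.27%


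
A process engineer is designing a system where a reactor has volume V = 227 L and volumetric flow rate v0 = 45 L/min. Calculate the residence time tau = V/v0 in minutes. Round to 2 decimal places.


tau = V / v0
tau = 227 / 45
tau = 5.04 min


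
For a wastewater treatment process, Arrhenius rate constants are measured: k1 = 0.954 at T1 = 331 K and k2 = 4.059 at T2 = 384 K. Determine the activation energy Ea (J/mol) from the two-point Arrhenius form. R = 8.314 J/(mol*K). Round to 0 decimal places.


Ea = R * ln(k2/k1) / (1/T1 - 1/T2)
ln(k2/k1) = ln(4.059/0.954) = 1.4480282
1/T1 - 1/T2 = 1/331 - 1/384 = 0.00041698137
Ea = 8.314 * 1.4480282 / 0.00041698137
Ea = 28872 J/mol


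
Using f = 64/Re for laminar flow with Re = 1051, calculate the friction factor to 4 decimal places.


f = 64 / Re
f = 64 / 1051
f = 0.0609


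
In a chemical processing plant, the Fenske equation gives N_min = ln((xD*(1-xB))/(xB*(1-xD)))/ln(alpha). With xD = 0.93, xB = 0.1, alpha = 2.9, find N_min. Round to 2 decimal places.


N_min = ln((xD*(1-xB))/(xB*(1-xD))) / ln(alpha)
Numerator inside ln: 0.837 / 0.007 = 119.571429
ln(119.571429) = 4.783914
ln(alpha) = ln(2.9) = 1.064711
N_min = 4.783914 / 1.064711 = 4.49


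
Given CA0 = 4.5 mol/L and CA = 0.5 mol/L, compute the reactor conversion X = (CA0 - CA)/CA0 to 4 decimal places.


X = (CA0 - CA) / CA0
X = (4.5 - 0.5) / 4.5
X = 4.0 / 4.5
X = 0.8889


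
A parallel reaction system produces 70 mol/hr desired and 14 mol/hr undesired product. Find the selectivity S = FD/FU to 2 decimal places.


S = desired product rate / undesired product rate
S = 70 / 14
S = 5.00


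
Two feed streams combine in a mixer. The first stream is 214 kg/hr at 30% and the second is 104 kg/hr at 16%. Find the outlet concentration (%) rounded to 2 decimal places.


Mass balance on solute: F1*x1 + F2*x2 = F3*x3
F3 = F1 + F2 = 214 + 104 = 318 kg/hr
x3 = (F1*x1 + F2*x2)/F3
x3 = (214*0.3 + 104*0.16) / 318
x3 = 25.42%


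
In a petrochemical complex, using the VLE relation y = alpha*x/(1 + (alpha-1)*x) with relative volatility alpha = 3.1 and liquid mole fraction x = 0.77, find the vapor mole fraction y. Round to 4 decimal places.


y = alpha*x / (1 + (alpha-1)*x)
y = 3.1*0.77 / (1 + (3.1-1)*0.77)
y = 2.387 / (1 + 1.617)
y = 2.387 / 2.617
y = 0.9121


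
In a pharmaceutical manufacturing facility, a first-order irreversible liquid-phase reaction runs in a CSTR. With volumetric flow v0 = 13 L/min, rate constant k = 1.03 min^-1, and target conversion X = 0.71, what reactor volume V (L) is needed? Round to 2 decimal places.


V = v0 * X / (k * (1 - X))
V = 13 * 0.71 / (1.03 * (1 - 0.71))
V = 9.23 / (1.03 * 0.29)
V = 9.23 / 0.2987
V = 30.90 L


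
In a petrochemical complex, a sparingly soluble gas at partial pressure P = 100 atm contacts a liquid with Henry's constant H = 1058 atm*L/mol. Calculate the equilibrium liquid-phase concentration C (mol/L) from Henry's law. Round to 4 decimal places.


C = P / H
C = 100 / 1058
C = 0.0945 mol/L


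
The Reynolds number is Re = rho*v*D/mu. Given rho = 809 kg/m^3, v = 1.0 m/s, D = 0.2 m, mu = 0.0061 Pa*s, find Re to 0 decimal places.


Re = rho * v * D / mu
Re = 809 * 1.0 * 0.2 / 0.0061
Re = 161.8 / 0.0061
Re = 26525


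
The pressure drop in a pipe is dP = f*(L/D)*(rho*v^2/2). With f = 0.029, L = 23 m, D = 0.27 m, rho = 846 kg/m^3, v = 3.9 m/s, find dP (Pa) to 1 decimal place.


dP = f * (L/D) * (rho*v^2/2)
dP = 0.029 * (23/0.27) * (846*3.9^2/2)
L/D = 85.18518519
rho*v^2/2 = 846*15.21/2 = 6433.83
dP = 0.029 * 85.18518519 * 6433.83
dP = 15893.9 Pa


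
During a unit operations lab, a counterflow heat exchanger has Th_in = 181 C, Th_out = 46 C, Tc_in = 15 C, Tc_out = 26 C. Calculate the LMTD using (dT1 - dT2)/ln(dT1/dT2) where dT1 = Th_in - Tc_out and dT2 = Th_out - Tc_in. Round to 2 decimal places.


dT1 = Th_in - Tc_out = 181 - 26 = 155
dT2 = Th_out - Tc_in = 46 - 15 = 31
LMTD = (dT1 - dT2) / ln(dT1/dT2)
LMTD = (155 - 31) / ln(155/31)
LMTD = 77.05 K


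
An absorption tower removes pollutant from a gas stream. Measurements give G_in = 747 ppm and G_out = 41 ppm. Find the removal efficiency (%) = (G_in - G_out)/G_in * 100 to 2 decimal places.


Efficiency = (G_in - G_out) / G_in * 100%
Efficiency = (747 - 41) / 747 * 100
Efficiency = 706 / 747 * 100
Efficiency = 94.51%


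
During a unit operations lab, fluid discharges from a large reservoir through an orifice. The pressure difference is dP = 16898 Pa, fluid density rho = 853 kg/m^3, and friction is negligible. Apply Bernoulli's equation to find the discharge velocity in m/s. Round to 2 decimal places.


v = sqrt(2*dP/rho)
v = sqrt(2*16898/853)
v = sqrt(39.620164)
v = 6.29 m/s


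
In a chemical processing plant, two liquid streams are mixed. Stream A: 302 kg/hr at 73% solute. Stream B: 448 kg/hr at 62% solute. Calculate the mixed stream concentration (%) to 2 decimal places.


Mass balance on solute: F1*x1 + F2*x2 = F3*x3
F3 = F1 + F2 = 302 + 448 = 750 kg/hr
x3 = (F1*x1 + F2*x2)/F3
x3 = (302*0.73 + 448*0.62) / 750
x3 = 66.43%


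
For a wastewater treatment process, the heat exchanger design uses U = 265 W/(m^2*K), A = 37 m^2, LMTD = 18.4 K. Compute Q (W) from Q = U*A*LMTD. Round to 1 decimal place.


Q = U * A * LMTD
Q = 265 * 37 * 18.4
Q = 180412.0 W


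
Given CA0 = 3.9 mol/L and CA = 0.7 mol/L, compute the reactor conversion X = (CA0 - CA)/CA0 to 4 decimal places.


X = (CA0 - CA) / CA0
X = (3.9 - 0.7) / 3.9
X = 3.2 / 3.9
X = 0.8205


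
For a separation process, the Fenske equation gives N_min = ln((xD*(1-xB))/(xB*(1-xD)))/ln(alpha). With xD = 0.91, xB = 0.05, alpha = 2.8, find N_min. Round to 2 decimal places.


N_min = ln((xD*(1-xB))/(xB*(1-xD))) / ln(alpha)
Numerator inside ln: 0.8645 / 0.0045 = 192.111111
ln(192.111111) = 5.258074
ln(alpha) = ln(2.8) = 1.029619
N_min = 5.258074 / 1.029619 = 5.11


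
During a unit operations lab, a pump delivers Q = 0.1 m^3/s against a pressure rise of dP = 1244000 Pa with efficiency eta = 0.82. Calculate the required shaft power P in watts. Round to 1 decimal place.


P = Q * dP / eta
P = 0.1 * 1244000 / 0.82
P = 124400.0 / 0.82
P = 151707.3 W


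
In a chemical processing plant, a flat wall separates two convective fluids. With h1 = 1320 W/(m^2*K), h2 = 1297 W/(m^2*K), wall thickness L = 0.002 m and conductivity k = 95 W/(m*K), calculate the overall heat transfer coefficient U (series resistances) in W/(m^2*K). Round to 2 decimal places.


1/U = 1/h1 + L/k + 1/h2
1/U = 1/1320 + 0.002/95 + 1/1297
1/U = 0.0007575758 + 2.10526e-05 + 0.00077101
1/U = 0.0015496384
U = 645.31 W/(m^2*K)


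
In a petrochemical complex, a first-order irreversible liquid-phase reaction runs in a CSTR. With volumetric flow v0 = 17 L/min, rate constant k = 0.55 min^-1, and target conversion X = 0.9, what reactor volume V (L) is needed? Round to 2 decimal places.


V = v0 * X / (k * (1 - X))
V = 17 * 0.9 / (0.55 * (1 - 0.9))
V = 15.3 / (0.55 * 0.1)
V = 15.3 / 0.055
V = 278.18 L


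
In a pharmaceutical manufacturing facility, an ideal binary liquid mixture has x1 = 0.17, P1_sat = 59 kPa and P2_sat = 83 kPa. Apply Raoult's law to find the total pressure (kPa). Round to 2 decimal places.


P = x1*P1_sat + x2*P2_sat
x2 = 1 - x1 = 1 - 0.17 = 0.83
P = 0.17*59 + 0.83*83
P = 10.03 + 68.89
P = 78.92 kPa


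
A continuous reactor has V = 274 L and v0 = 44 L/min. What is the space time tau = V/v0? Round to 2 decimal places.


tau = V / v0
tau = 274 / 44
tau = 6.23 min


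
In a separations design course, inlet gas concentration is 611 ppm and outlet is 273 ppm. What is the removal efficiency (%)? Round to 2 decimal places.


Efficiency = (G_in - G_out) / G_in * 100%
Efficiency = (611 - 273) / 611 * 100
Efficiency = 338 / 611 * 100
Efficiency = 55.32%


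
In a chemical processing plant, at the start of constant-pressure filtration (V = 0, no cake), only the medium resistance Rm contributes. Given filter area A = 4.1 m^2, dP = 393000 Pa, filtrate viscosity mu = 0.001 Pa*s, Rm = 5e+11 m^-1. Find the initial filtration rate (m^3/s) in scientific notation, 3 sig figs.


rate = A * dP / (mu * Rm)
rate = 4.1 * 393000 / (0.001 * 5e+11)
rate = 1611300.0 / 5.000e+08
rate = 3.22e-03 m^3/s


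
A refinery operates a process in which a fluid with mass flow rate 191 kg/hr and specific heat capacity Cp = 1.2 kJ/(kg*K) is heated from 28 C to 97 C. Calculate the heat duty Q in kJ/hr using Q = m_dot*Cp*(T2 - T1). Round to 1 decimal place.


Q = m_dot * Cp * (T2 - T1)
Q = 191 * 1.2 * (97 - 28)
Q = 191 * 1.2 * 69
Q = 15814.8 kJ/hr


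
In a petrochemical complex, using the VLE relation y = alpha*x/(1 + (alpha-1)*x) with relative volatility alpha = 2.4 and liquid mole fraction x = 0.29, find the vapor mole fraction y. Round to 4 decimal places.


y = alpha*x / (1 + (alpha-1)*x)
y = 2.4*0.29 / (1 + (2.4-1)*0.29)
y = 0.696 / (1 + 0.406)
y = 0.696 / 1.406
y = 0.4950


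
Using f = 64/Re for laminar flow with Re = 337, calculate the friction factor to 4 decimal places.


f = 64 / Re
f = 64 / 337
f = 0.1899


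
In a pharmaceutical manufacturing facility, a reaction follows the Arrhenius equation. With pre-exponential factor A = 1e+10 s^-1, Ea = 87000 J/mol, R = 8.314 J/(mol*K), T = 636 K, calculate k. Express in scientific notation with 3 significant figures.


k = A * exp(-Ea/(R*T))
k = 1e+10 * exp(-87000 / (8.314 * 636))
k = 1e+10 * exp(-16.453266)
k = 7.15e+02


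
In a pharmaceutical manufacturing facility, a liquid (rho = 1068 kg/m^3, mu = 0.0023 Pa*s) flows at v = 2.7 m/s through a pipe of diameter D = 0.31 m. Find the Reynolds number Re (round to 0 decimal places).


Re = rho * v * D / mu
Re = 1068 * 2.7 * 0.31 / 0.0023
Re = 893.916 / 0.0023
Re = 388659


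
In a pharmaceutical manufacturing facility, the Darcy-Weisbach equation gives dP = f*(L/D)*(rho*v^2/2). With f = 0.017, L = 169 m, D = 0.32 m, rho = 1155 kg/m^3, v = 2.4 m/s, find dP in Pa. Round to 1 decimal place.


dP = f * (L/D) * (rho*v^2/2)
dP = 0.017 * (169/0.32) * (1155*2.4^2/2)
L/D = 528.125
rho*v^2/2 = 1155*5.76/2 = 3326.4
dP = 0.017 * 528.125 * 3326.4
dP = 29864.8 Pa


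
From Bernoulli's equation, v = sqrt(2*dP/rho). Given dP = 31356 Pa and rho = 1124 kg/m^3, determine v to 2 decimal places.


v = sqrt(2*dP/rho)
v = sqrt(2*31356/1124)
v = sqrt(55.793594)
v = 7.47 m/s


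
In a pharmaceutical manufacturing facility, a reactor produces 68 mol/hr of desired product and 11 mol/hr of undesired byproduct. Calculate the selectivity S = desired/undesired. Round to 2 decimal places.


S = desired product rate / undesired product rate
S = 68 / 11
S = 6.18


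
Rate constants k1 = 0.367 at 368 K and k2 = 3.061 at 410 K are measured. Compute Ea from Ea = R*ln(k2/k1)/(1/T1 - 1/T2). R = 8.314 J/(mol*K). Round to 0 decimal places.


Ea = R * ln(k2/k1) / (1/T1 - 1/T2)
ln(k2/k1) = ln(3.061/0.367) = 2.1211351
1/T1 - 1/T2 = 1/368 - 1/410 = 0.000278366914
Ea = 8.314 * 2.1211351 / 0.000278366914
Ea = 63352 J/mol


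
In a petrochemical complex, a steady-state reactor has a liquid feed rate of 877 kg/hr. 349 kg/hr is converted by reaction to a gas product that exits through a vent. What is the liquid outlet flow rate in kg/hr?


Steady-state mass balance on the main outlet: F_out = F_in - F_removed
F_out = 877 - 349
F_out = 528 kg/hr


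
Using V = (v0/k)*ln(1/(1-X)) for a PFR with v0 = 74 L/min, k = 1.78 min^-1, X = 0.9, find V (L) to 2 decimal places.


V = (v0/k) * ln(1/(1-X))
V = (74/1.78) * ln(1/(1-0.9))
V = 41.573034 * ln(10.0)
V = 41.573034 * 2.302585
V = 95.73 L


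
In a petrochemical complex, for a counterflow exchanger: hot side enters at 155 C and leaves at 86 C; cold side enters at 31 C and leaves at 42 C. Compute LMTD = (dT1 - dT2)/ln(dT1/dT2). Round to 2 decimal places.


dT1 = Th_in - Tc_out = 155 - 42 = 113
dT2 = Th_out - Tc_in = 86 - 31 = 55
LMTD = (dT1 - dT2) / ln(dT1/dT2)
LMTD = (113 - 55) / ln(113/55)
LMTD = 80.55 K


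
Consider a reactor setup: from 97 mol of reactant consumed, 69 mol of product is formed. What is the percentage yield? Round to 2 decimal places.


Yield = (moles product / moles consumed) * 100%
Yield = (69 / 97) * 100
Yield = 0.7113 * 100
Yield = 71.13%


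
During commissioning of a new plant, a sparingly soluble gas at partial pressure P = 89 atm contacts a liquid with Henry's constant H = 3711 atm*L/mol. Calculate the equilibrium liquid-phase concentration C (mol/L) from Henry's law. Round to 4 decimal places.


C = P / H
C = 89 / 3711
C = 0.0240 mol/L


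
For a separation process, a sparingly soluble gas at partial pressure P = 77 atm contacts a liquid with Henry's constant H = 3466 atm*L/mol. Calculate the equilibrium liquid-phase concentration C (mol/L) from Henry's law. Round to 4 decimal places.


C = P / H
C = 77 / 3466
C = 0.0222 mol/L


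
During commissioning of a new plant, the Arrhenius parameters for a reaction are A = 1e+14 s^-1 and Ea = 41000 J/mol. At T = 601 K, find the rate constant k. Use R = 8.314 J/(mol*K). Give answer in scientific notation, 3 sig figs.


k = A * exp(-Ea/(R*T))
k = 1e+14 * exp(-41000 / (8.314 * 601))
k = 1e+14 * exp(-8.205393)
k = 2.73e+10


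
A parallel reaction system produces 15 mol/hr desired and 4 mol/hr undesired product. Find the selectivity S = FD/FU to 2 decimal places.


S = desired product rate / undesired product rate
S = 15 / 4
S = 3.75


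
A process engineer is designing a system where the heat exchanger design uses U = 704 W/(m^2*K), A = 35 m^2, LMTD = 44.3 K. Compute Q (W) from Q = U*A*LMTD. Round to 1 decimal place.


Q = U * A * LMTD
Q = 704 * 35 * 44.3
Q = 1091552.0 W


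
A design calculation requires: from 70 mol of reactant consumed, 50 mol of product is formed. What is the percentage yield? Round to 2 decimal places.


Yield = (moles product / moles consumed) * 100%
Yield = (50 / 70) * 100
Yield = 0.7143 * 100
Yield = 71.43%


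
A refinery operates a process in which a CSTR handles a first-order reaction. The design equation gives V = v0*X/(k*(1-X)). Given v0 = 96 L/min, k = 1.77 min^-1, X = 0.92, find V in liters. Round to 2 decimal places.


V = v0 * X / (k * (1 - X))
V = 96 * 0.92 / (1.77 * (1 - 0.92))
V = 88.32 / (1.77 * 0.08)
V = 88.32 / 0.1416
V = 623.73 L


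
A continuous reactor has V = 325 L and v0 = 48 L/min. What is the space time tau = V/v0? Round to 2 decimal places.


tau = V / v0
tau = 325 / 48
tau = 6.77 min


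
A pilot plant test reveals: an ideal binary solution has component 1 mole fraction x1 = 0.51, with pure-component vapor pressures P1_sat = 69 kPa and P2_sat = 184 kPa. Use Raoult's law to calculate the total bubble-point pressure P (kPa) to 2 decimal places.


P = x1*P1_sat + x2*P2_sat
x2 = 1 - x1 = 1 - 0.51 = 0.49
P = 0.51*69 + 0.49*184
P = 35.19 + 90.16
P = 125.35 kPa


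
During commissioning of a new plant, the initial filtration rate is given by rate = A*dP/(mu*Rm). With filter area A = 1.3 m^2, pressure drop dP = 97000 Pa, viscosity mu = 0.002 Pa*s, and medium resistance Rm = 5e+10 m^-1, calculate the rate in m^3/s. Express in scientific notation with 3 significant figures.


rate = A * dP / (mu * Rm)
rate = 1.3 * 97000 / (0.002 * 5e+10)
rate = 126100.0 / 1.000e+08
rate = 1.26e-03 m^3/s


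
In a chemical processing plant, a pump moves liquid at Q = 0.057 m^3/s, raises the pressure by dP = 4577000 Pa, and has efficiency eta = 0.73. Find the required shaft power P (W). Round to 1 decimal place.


P = Q * dP / eta
P = 0.057 * 4577000 / 0.73
P = 260889.0 / 0.73
P = 357382.2 W


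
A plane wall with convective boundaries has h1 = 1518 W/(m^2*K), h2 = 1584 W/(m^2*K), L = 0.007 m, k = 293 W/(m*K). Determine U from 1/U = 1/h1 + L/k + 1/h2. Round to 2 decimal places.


1/U = 1/h1 + L/k + 1/h2
1/U = 1/1518 + 0.007/293 + 1/1584
1/U = 0.0006587615 + 2.38908e-05 + 0.0006313131
1/U = 0.0013139654
U = 761.06 W/(m^2*K)


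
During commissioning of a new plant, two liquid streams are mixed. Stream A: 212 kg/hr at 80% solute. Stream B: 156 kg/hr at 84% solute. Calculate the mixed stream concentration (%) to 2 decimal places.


Mass balance on solute: F1*x1 + F2*x2 = F3*x3
F3 = F1 + F2 = 212 + 156 = 368 kg/hr
x3 = (F1*x1 + F2*x2)/F3
x3 = (212*0.8 + 156*0.84) / 368
x3 = 81.70%


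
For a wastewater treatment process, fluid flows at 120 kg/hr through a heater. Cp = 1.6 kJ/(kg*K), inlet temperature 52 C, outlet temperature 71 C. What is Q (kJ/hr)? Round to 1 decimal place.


Q = m_dot * Cp * (T2 - T1)
Q = 120 * 1.6 * (71 - 52)
Q = 120 * 1.6 * 19
Q = 3648.0 kJ/hr


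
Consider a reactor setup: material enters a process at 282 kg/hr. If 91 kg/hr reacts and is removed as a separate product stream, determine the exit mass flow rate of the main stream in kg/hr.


Steady-state mass balance on the main outlet: F_out = F_in - F_removed
F_out = 282 - 91
F_out = 191 kg/hr


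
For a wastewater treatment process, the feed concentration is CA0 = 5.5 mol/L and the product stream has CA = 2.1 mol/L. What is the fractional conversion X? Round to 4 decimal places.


X = (CA0 - CA) / CA0
X = (5.5 - 2.1) / 5.5
X = 3.4 / 5.5
X = 0.6182


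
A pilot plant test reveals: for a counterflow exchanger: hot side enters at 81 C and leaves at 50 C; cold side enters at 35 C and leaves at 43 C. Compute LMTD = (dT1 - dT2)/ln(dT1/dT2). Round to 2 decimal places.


dT1 = Th_in - Tc_out = 81 - 43 = 38
dT2 = Th_out - Tc_in = 50 - 35 = 15
LMTD = (dT1 - dT2) / ln(dT1/dT2)
LMTD = (38 - 15) / ln(38/15)
LMTD = 24.74 K


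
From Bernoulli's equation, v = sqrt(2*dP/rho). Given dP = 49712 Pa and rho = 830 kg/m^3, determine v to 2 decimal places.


v = sqrt(2*dP/rho)
v = sqrt(2*49712/830)
v = sqrt(119.787952)
v = 10.94 m/s


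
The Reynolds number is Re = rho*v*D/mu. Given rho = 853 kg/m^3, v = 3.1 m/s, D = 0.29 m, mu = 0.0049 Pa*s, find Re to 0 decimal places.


Re = rho * v * D / mu
Re = 853 * 3.1 * 0.29 / 0.0049
Re = 766.847 / 0.0049
Re = 156499


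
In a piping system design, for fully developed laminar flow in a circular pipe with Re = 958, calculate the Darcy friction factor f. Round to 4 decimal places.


f = 64 / Re
f = 64 / 958
f = 0.0668


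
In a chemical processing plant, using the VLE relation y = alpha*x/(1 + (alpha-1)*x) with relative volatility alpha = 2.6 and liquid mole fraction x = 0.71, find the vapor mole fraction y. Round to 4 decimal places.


y = alpha*x / (1 + (alpha-1)*x)
y = 2.6*0.71 / (1 + (2.6-1)*0.71)
y = 1.846 / (1 + 1.136)
y = 1.846 / 2.136
y = 0.8642


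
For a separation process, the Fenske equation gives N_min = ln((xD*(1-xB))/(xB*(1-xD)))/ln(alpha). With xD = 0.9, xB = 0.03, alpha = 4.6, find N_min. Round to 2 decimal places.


N_min = ln((xD*(1-xB))/(xB*(1-xD))) / ln(alpha)
Numerator inside ln: 0.873 / 0.003 = 291.0
ln(291.0) = 5.673323
ln(alpha) = ln(4.6) = 1.526056
N_min = 5.673323 / 1.526056 = 3.72


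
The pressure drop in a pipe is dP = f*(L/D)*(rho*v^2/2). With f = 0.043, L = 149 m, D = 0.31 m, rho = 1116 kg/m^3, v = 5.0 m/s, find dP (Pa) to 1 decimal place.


dP = f * (L/D) * (rho*v^2/2)
dP = 0.043 * (149/0.31) * (1116*5.0^2/2)
L/D = 480.64516129
rho*v^2/2 = 1116*25.0/2 = 13950.0
dP = 0.043 * 480.64516129 * 13950.0
dP = 288315.0 Pa


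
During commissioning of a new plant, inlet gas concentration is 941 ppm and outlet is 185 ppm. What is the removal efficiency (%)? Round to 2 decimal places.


Efficiency = (G_in - G_out) / G_in * 100%
Efficiency = (941 - 185) / 941 * 100
Efficiency = 756 / 941 * 100
Efficiency = 80.34%


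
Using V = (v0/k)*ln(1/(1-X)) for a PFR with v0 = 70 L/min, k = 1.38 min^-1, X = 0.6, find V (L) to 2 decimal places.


V = (v0/k) * ln(1/(1-X))
V = (70/1.38) * ln(1/(1-0.6))
V = 50.724638 * ln(2.5)
V = 50.724638 * 0.916291
V = 46.48 L


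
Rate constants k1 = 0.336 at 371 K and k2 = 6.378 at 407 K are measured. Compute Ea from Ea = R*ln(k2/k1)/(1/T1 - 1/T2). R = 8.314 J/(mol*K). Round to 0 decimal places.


Ea = R * ln(k2/k1) / (1/T1 - 1/T2)
ln(k2/k1) = ln(6.378/0.336) = 2.9434987
1/T1 - 1/T2 = 1/371 - 1/407 = 0.000238415333
Ea = 8.314 * 2.9434987 / 0.000238415333
Ea = 102645 J/mol


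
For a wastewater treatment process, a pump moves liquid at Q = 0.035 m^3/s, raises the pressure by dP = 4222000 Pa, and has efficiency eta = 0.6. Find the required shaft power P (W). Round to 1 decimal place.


P = Q * dP / eta
P = 0.035 * 4222000 / 0.6
P = 147770.0 / 0.6
P = 246283.3 W


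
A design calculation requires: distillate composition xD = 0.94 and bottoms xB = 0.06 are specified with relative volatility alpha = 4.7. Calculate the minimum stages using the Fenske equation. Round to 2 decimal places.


N_min = ln((xD*(1-xB))/(xB*(1-xD))) / ln(alpha)
Numerator inside ln: 0.8836 / 0.0036 = 245.444444
ln(245.444444) = 5.503071
ln(alpha) = ln(4.7) = 1.547563
N_min = 5.503071 / 1.547563 = 3.56


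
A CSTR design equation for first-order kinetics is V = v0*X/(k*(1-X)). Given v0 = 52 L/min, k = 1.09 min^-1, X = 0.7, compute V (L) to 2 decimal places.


V = v0 * X / (k * (1 - X))
V = 52 * 0.7 / (1.09 * (1 - 0.7))
V = 36.4 / (1.09 * 0.3)
V = 36.4 / 0.327
V = 111.31 L


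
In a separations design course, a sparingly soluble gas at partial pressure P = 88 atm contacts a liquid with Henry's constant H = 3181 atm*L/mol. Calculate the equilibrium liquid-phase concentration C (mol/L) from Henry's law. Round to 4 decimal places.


C = P / H
C = 88 / 3181
C = 0.0277 mol/L


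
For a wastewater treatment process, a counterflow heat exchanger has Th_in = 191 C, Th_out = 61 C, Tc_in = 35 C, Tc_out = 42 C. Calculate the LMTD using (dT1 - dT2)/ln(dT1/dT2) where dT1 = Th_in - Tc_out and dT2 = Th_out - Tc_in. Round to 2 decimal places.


dT1 = Th_in - Tc_out = 191 - 42 = 149
dT2 = Th_out - Tc_in = 61 - 35 = 26
LMTD = (dT1 - dT2) / ln(dT1/dT2)
LMTD = (149 - 26) / ln(149/26)
LMTD = 70.45 K


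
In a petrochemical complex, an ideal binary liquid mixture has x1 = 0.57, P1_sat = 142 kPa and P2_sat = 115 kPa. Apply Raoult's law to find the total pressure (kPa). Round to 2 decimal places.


P = x1*P1_sat + x2*P2_sat
x2 = 1 - x1 = 1 - 0.57 = 0.43
P = 0.57*142 + 0.43*115
P = 80.94 + 49.45
P = 130.39 kPa


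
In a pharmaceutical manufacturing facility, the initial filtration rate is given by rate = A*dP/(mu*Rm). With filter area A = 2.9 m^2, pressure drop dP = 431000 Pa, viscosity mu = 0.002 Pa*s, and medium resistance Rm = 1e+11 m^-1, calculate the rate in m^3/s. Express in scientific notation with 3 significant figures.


rate = A * dP / (mu * Rm)
rate = 2.9 * 431000 / (0.002 * 1e+11)
rate = 1249900.0 / 2.000e+08
rate = 6.25e-03 m^3/s


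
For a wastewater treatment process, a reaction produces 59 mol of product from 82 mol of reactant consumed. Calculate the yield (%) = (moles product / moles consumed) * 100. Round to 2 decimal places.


Yield = (moles product / moles consumed) * 100%
Yield = (59 / 82) * 100
Yield = 0.7195 * 100
Yield = 71.95%


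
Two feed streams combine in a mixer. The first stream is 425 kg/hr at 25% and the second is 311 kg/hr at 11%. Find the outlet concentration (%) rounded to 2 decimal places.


Mass balance on solute: F1*x1 + F2*x2 = F3*x3
F3 = F1 + F2 = 425 + 311 = 736 kg/hr
x3 = (F1*x1 + F2*x2)/F3
x3 = (425*0.25 + 311*0.11) / 736
x3 = 19.08%


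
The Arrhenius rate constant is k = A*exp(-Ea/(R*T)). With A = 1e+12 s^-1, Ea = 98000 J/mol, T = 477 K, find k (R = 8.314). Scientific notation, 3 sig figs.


k = A * exp(-Ea/(R*T))
k = 1e+12 * exp(-98000 / (8.314 * 477))
k = 1e+12 * exp(-24.711419)
k = 1.85e+01


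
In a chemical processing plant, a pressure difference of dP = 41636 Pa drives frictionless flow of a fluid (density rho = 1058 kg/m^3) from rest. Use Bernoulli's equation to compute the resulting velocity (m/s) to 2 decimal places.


v = sqrt(2*dP/rho)
v = sqrt(2*41636/1058)
v = sqrt(78.706994)
v = 8.87 m/s


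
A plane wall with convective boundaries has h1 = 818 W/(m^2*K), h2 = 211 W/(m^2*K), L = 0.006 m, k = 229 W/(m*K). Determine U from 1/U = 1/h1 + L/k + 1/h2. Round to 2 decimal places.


1/U = 1/h1 + L/k + 1/h2
1/U = 1/818 + 0.006/229 + 1/211
1/U = 0.0012224939 + 2.62009e-05 + 0.0047393365
1/U = 0.0059880313
U = 167.00 W/(m^2*K)


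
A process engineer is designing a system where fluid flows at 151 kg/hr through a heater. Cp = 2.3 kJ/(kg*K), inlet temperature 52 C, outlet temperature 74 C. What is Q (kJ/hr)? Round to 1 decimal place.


Q = m_dot * Cp * (T2 - T1)
Q = 151 * 2.3 * (74 - 52)
Q = 151 * 2.3 * 22
Q = 7640.6 kJ/hr


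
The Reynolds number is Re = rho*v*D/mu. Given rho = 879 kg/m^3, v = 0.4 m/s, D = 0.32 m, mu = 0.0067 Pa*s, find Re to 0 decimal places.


Re = rho * v * D / mu
Re = 879 * 0.4 * 0.32 / 0.0067
Re = 112.512 / 0.0067
Re = 16793


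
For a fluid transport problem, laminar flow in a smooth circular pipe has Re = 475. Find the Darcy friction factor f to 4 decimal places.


f = 64 / Re
f = 64 / 475
f = 0.1347


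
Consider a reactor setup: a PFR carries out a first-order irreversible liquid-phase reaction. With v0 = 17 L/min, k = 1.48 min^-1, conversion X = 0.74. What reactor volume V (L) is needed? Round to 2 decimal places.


V = (v0/k) * ln(1/(1-X))
V = (17/1.48) * ln(1/(1-0.74))
V = 11.486486 * ln(3.846154)
V = 11.486486 * 1.347074
V = 15.47 L


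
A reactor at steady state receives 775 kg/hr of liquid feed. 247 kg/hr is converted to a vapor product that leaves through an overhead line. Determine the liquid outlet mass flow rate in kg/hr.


Steady-state mass balance on the main outlet: F_out = F_in - F_removed
F_out = 775 - 247
F_out = 528 kg/hr


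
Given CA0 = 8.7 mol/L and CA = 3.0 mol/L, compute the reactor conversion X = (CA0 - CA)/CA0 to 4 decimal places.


X = (CA0 - CA) / CA0
X = (8.7 - 3.0) / 8.7
X = 5.7 / 8.7
X = 0.6552


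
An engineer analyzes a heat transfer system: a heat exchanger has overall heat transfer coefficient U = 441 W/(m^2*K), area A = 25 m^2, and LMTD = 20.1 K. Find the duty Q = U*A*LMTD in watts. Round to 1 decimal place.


Q = U * A * LMTD
Q = 441 * 25 * 20.1
Q = 221602.5 W


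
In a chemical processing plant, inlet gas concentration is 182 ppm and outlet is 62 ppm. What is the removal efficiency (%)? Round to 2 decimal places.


Efficiency = (G_in - G_out) / G_in * 100%
Efficiency = (182 - 62) / 182 * 100
Efficiency = 120 / 182 * 100
Efficiency = 65.93%


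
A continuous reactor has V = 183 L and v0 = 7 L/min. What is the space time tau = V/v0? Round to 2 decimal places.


tau = V / v0
tau = 183 / 7
tau = 26.14 min


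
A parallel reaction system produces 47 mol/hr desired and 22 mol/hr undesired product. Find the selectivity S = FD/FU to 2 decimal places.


S = desired product rate / undesired product rate
S = 47 / 22
S = 2.14


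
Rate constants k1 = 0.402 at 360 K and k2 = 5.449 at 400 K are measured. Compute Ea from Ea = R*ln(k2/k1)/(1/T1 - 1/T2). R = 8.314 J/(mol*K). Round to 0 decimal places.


Ea = R * ln(k2/k1) / (1/T1 - 1/T2)
ln(k2/k1) = ln(5.449/0.402) = 2.6067353
1/T1 - 1/T2 = 1/360 - 1/400 = 0.000277777778
Ea = 8.314 * 2.6067353 / 0.000277777778
Ea = 78021 J/mol


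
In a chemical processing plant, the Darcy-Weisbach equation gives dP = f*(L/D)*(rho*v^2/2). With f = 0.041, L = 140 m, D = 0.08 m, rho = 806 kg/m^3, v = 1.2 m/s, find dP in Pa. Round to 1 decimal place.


dP = f * (L/D) * (rho*v^2/2)
dP = 0.041 * (140/0.08) * (806*1.2^2/2)
L/D = 1750.0
rho*v^2/2 = 806*1.44/2 = 580.32
dP = 0.041 * 1750.0 * 580.32
dP = 41638.0 Pa


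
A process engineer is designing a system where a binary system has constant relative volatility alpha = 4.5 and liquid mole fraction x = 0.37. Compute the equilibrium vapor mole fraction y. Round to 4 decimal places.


y = alpha*x / (1 + (alpha-1)*x)
y = 4.5*0.37 / (1 + (4.5-1)*0.37)
y = 1.665 / (1 + 1.295)
y = 1.665 / 2.295
y = 0.7255


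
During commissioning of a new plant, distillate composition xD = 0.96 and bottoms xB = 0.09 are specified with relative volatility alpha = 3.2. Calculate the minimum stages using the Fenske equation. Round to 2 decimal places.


N_min = ln((xD*(1-xB))/(xB*(1-xD))) / ln(alpha)
Numerator inside ln: 0.8736 / 0.0036 = 242.666667
ln(242.666667) = 5.491689
ln(alpha) = ln(3.2) = 1.163151
N_min = 5.491689 / 1.163151 = 4.72


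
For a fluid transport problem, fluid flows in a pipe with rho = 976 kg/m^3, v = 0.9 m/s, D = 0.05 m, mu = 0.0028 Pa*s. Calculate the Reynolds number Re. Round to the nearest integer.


Re = rho * v * D / mu
Re = 976 * 0.9 * 0.05 / 0.0028
Re = 43.92 / 0.0028
Re = 15686


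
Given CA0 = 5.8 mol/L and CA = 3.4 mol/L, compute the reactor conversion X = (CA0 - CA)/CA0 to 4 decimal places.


X = (CA0 - CA) / CA0
X = (5.8 - 3.4) / 5.8
X = 2.4 / 5.8
X = 0.4138


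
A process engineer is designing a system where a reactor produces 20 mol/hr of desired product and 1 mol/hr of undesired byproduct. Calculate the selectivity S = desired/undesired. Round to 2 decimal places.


S = desired product rate / undesired product rate
S = 20 / 1
S = 20.00


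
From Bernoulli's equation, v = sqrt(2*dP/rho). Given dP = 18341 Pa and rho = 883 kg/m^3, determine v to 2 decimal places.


v = sqrt(2*dP/rho)
v = sqrt(2*18341/883)
v = sqrt(41.542469)
v = 6.45 m/s


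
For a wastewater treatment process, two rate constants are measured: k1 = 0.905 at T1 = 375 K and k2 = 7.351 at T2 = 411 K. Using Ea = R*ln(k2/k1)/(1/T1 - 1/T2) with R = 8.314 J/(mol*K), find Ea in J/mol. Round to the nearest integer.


Ea = R * ln(k2/k1) / (1/T1 - 1/T2)
ln(k2/k1) = ln(7.351/0.905) = 2.0946567
1/T1 - 1/T2 = 1/375 - 1/411 = 0.000233576642
Ea = 8.314 * 2.0946567 / 0.000233576642
Ea = 74558 J/mol


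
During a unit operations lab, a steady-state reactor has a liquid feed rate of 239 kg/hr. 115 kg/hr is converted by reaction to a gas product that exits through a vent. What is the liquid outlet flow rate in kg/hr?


Steady-state mass balance on the main outlet: F_out = F_in - F_removed
F_out = 239 - 115
F_out = 124 kg/hr


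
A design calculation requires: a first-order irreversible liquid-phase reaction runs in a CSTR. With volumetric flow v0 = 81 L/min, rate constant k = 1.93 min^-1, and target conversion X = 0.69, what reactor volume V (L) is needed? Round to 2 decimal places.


V = v0 * X / (k * (1 - X))
V = 81 * 0.69 / (1.93 * (1 - 0.69))
V = 55.89 / (1.93 * 0.31)
V = 55.89 / 0.5983
V = 93.41 L
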